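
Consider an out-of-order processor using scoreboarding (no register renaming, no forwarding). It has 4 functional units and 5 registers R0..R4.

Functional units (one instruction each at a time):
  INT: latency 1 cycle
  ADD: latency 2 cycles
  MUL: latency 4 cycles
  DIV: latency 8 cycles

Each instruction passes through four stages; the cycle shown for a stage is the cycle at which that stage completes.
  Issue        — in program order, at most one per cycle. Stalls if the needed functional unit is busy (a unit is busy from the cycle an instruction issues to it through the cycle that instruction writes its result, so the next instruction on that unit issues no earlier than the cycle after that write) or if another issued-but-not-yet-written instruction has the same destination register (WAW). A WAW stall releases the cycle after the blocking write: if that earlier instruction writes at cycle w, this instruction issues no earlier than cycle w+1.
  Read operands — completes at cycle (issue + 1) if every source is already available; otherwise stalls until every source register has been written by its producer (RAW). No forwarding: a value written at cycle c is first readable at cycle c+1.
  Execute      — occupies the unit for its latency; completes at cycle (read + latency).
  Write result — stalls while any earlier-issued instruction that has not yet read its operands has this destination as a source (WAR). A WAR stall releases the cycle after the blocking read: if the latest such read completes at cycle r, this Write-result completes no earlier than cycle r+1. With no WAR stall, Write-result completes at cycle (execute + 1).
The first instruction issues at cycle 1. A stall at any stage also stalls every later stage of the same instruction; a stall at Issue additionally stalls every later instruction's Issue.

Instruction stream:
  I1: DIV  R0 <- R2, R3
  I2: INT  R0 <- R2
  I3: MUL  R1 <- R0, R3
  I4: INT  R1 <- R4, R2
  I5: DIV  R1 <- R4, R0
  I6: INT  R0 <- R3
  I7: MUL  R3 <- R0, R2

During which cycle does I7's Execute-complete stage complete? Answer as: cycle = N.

cycle = 35

[I1] 1/2/10/11
[I2] 12/13/14/15  (WAW R0: wait I1 write@11)
[I3] 13/16/20/21  (RAW R0: wait I2 write@15)
[I4] 22/23/24/25  (WAW R1: wait I3 write@21)
[I5] 26/27/35/36  (WAW R1: wait I4 write@25)
[I6] 27/28/29/30
[I7] 28/31/35/36  (RAW R0: wait I6 write@30)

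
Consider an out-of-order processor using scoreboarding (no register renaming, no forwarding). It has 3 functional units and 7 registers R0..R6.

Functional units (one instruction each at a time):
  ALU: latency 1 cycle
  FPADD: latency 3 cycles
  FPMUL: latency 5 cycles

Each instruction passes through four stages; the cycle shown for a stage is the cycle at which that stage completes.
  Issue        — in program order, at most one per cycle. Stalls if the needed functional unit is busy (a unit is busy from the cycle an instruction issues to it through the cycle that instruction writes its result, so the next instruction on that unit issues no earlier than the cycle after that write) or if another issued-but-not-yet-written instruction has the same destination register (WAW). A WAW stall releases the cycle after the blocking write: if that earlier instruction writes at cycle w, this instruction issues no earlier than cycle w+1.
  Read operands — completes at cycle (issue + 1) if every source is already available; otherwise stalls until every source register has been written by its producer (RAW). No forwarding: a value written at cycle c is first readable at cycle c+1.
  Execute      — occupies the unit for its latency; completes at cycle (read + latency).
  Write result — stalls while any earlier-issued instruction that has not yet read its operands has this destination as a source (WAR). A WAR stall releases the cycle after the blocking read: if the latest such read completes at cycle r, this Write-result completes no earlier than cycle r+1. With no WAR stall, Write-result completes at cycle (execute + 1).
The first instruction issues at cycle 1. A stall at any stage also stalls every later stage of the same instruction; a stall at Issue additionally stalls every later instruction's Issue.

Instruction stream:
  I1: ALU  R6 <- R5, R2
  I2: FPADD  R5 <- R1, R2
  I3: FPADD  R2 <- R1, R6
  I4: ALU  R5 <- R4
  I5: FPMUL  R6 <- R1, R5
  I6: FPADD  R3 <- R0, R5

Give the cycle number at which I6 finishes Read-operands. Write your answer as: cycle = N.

1) issue 1, read 2, done 3, write 4
2) issue 2, read 3, done 6, write 7
3) issue 8, read 9, done 12, write 13  <struct: FPADD busy until I2 writes@7>
4) issue 9, read 10, done 11, write 12
5) issue 10, read 13, done 18, write 19  <RAW R5: wait I4 write@12>
6) issue 14, read 15, done 18, write 19  <struct: FPADD busy until I3 writes@13>

cycle = 15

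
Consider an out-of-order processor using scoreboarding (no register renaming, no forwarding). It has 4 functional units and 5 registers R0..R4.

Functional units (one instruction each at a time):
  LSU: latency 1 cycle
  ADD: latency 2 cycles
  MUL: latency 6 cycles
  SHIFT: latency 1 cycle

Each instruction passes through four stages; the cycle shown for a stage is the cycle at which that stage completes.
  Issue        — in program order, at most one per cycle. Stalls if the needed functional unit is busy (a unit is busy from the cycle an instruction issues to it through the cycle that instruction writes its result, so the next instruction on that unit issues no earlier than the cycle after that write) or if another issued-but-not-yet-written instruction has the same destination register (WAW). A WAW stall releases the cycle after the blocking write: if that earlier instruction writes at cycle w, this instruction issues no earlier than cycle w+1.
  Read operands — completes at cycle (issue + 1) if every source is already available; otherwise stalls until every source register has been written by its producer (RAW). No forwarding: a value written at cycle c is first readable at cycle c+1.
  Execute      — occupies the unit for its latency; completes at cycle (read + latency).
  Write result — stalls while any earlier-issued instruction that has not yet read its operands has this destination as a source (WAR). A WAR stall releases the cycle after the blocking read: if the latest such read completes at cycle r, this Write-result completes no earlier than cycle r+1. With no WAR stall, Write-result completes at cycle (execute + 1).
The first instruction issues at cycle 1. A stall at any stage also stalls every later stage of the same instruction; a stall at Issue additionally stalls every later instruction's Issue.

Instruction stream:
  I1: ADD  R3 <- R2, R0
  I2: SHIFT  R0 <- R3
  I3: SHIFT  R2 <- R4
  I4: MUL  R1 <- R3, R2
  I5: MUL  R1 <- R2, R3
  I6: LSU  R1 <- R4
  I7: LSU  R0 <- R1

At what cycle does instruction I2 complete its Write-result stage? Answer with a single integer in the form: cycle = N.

[I1] 1/2/4/5
[I2] 2/6/7/8  (RAW R3: wait I1 write@5)
[I3] 9/10/11/12  (struct: SHIFT busy until I2 writes@8)
[I4] 10/13/19/20  (RAW R2: wait I3 write@12)
[I5] 21/22/28/29  (struct: MUL busy until I4 writes@20)
[I6] 30/31/32/33  (WAW R1: wait I5 write@29)
[I7] 34/35/36/37  (struct: LSU busy until I6 writes@33)

cycle = 8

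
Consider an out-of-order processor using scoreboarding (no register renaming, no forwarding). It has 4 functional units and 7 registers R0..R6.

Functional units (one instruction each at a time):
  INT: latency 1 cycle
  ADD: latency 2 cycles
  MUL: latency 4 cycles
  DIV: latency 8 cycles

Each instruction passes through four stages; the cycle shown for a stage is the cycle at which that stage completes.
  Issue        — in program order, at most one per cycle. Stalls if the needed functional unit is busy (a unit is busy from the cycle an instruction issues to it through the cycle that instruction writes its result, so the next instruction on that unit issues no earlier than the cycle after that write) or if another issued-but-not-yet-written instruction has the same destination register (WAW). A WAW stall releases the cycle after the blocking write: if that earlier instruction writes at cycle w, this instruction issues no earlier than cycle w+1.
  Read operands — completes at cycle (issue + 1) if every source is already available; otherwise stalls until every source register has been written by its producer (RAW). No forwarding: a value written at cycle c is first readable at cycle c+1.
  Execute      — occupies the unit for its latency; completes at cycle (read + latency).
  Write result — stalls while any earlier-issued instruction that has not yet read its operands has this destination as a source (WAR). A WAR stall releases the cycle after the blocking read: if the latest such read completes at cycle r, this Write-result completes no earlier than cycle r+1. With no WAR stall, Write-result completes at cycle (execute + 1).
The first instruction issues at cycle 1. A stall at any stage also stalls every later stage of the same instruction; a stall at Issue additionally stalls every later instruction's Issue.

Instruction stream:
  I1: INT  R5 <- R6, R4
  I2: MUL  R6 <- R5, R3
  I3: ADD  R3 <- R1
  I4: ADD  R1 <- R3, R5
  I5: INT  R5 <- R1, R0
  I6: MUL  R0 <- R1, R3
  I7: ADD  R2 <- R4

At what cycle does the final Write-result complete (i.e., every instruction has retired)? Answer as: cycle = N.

cycle = 18

I1: IS=1 RO=2 EX=3 WR=4
I2: IS=2 RO=5 EX=9 WR=10  [RAW R5: wait I1 write@4]
I3: IS=3 RO=4 EX=6 WR=7
I4: IS=8 RO=9 EX=11 WR=12  [struct: ADD busy until I3 writes@7]
I5: IS=9 RO=13 EX=14 WR=15  [RAW R1: wait I4 write@12]
I6: IS=11 RO=13 EX=17 WR=18  [struct: MUL busy until I2 writes@10; RAW R1: wait I4 write@12]
I7: IS=13 RO=14 EX=16 WR=17  [struct: ADD busy until I4 writes@12]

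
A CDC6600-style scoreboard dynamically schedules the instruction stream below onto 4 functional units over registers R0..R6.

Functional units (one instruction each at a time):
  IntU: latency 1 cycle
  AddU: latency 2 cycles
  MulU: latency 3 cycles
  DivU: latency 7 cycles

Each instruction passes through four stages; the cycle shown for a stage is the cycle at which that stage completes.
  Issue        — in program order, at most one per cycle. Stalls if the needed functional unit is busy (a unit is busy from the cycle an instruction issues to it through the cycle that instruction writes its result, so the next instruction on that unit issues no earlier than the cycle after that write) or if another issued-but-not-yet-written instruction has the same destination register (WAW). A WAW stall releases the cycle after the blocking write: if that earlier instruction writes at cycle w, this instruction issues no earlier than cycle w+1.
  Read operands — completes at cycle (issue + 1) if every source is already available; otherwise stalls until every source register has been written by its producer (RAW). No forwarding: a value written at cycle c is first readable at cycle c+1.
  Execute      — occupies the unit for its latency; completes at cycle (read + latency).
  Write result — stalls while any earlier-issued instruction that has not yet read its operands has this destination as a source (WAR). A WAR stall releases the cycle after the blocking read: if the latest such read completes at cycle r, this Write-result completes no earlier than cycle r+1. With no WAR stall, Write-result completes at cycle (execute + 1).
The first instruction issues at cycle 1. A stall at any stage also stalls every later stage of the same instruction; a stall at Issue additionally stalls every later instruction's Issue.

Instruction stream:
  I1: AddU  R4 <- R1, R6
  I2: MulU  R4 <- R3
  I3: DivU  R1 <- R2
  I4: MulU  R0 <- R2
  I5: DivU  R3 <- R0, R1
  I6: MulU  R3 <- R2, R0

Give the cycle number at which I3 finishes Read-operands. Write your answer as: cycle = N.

t=1  I1 issues→AddU
t=2  I1 reads
t=4  I1 exec-done
t=5  I1 writes R4
t=6  I2 issues→MulU
t=7  I2 reads | I3 issues→DivU
t=8  I3 reads
t=10  I2 exec-done
t=11  I2 writes R4
t=12  I4 issues→MulU
t=13  I4 reads
t=15  I3 exec-done
t=16  I3 writes R1 | I4 exec-done
t=17  I4 writes R0 | I5 issues→DivU
t=18  I5 reads
t=25  I5 exec-done
t=26  I5 writes R3
t=27  I6 issues→MulU
t=28  I6 reads
t=31  I6 exec-done
t=32  I6 writes R3

cycle = 8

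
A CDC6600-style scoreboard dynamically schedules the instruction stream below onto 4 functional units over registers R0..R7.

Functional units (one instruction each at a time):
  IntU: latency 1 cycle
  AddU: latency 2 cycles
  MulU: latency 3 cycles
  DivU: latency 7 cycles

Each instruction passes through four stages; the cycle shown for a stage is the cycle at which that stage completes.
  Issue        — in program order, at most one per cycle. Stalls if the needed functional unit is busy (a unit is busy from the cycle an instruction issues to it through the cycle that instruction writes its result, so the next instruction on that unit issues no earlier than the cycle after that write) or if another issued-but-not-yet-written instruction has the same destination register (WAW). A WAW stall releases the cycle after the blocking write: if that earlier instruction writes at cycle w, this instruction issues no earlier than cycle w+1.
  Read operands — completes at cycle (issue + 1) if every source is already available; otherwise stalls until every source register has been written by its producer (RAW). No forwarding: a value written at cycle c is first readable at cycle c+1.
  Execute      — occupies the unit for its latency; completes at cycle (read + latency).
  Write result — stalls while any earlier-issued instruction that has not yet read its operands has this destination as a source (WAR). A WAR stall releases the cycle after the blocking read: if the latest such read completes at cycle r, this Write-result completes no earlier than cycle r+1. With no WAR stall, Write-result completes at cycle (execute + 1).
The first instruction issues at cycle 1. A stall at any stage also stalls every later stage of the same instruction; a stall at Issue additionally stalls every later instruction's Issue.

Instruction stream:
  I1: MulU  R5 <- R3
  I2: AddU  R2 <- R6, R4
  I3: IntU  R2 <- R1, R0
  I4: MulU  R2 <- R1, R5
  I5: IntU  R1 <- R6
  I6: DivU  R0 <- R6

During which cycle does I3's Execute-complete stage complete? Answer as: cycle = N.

cycle = 9

I1: IS=1 RO=2 EX=5 WR=6
I2: IS=2 RO=3 EX=5 WR=6
I3: IS=7 RO=8 EX=9 WR=10  [WAW R2: wait I2 write@6]
I4: IS=11 RO=12 EX=15 WR=16  [WAW R2: wait I3 write@10]
I5: IS=12 RO=13 EX=14 WR=15
I6: IS=13 RO=14 EX=21 WR=22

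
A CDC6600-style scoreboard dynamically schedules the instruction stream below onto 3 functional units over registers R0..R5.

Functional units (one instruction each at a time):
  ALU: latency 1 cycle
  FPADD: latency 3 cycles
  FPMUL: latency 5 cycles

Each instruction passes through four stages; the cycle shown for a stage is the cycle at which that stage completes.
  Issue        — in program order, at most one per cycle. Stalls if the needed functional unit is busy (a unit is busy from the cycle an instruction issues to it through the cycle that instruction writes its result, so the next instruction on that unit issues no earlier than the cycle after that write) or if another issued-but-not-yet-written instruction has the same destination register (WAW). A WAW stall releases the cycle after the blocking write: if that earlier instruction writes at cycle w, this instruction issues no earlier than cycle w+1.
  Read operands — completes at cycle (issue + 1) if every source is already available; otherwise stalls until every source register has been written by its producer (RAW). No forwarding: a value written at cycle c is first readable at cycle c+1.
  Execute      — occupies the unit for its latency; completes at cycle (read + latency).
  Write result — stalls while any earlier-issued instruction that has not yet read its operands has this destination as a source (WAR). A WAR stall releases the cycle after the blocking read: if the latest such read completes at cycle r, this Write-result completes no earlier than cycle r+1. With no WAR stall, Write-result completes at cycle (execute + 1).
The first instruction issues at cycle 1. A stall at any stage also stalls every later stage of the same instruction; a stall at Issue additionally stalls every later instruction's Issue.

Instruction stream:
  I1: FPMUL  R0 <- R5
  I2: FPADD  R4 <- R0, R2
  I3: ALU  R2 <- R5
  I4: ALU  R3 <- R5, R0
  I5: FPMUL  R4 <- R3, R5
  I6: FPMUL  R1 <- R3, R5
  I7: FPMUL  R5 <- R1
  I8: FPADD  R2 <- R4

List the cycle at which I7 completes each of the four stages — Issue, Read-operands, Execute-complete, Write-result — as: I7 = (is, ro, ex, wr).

c1: I1→FPMUL
c2: I1 RO, I2→FPADD
c3: I3→ALU
c4: I3 RO
c5: I3 EX
c7: I1 EX
c8: I1 WR R0
c9: I2 RO
c10: I3 WR R2
c11: I4→ALU
c12: I2 EX, I4 RO
c13: I2 WR R4, I4 EX
c14: I4 WR R3, I5→FPMUL
c15: I5 RO
c20: I5 EX
c21: I5 WR R4
c22: I6→FPMUL
c23: I6 RO
c28: I6 EX
c29: I6 WR R1
c30: I7→FPMUL
c31: I7 RO, I8→FPADD
c32: I8 RO
c35: I8 EX
c36: I7 EX, I8 WR R2
c37: I7 WR R5

I7 = (30, 31, 36, 37)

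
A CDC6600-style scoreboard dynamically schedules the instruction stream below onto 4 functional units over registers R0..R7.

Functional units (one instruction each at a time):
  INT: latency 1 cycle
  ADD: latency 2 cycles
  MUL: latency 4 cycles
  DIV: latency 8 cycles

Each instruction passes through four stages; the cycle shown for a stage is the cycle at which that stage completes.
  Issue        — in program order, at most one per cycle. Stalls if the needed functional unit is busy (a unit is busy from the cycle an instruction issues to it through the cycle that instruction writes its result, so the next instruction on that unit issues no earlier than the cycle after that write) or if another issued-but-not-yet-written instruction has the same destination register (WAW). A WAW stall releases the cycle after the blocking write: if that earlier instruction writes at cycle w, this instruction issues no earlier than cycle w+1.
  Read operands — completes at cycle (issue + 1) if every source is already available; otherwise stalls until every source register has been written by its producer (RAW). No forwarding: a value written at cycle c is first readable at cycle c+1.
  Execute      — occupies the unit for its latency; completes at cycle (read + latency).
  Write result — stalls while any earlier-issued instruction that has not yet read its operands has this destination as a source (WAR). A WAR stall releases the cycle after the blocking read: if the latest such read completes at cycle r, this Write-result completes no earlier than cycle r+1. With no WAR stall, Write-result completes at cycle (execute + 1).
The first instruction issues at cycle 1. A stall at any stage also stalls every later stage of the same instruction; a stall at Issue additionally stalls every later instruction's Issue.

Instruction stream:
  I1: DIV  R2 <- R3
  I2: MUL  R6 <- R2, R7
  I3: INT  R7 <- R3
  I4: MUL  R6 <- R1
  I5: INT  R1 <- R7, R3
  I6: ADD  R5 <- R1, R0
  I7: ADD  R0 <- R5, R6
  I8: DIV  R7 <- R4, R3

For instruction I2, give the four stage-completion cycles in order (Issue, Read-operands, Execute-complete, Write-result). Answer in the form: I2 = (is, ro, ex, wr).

I2 = (2, 12, 16, 17)

[1] I1→DIV
[2] I1 RO | I2→MUL
[3] I3→INT
[4] I3 RO
[5] I3 EX
[10] I1 EX
[11] I1 WR R2
[12] I2 RO
[13] I3 WR R7
[16] I2 EX
[17] I2 WR R6
[18] I4→MUL
[19] I4 RO | I5→INT
[20] I5 RO | I6→ADD
[21] I5 EX
[22] I5 WR R1
[23] I4 EX | I6 RO
[24] I4 WR R6
[25] I6 EX
[26] I6 WR R5
[27] I7→ADD
[28] I7 RO | I8→DIV
[29] I8 RO
[30] I7 EX
[31] I7 WR R0
[37] I8 EX
[38] I8 WR R7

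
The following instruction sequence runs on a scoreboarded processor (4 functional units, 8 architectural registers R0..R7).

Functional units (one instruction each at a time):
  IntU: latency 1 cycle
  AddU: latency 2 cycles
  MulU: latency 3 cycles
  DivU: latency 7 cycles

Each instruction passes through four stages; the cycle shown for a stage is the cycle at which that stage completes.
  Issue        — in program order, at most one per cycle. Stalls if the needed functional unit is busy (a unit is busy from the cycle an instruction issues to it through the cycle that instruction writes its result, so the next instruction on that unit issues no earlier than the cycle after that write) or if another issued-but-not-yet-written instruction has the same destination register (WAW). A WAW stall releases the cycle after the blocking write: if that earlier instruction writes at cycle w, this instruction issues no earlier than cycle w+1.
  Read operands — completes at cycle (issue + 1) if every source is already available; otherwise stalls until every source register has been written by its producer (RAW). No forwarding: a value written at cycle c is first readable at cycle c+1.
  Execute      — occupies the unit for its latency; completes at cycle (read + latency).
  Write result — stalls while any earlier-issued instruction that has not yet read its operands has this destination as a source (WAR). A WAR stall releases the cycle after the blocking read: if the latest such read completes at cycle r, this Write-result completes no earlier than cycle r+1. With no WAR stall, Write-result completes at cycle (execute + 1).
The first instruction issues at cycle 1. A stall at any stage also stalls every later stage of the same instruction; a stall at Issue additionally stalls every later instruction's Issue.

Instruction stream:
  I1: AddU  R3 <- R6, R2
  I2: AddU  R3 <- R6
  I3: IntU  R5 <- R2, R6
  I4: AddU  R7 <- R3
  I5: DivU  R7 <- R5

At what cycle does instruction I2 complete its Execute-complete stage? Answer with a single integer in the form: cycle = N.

[1] I1 issues→AddU
[2] I1 reads
[4] I1 exec-done
[5] I1 writes R3
[6] I2 issues→AddU
[7] I2 reads; I3 issues→IntU
[8] I3 reads
[9] I2 exec-done; I3 exec-done
[10] I2 writes R3; I3 writes R5
[11] I4 issues→AddU
[12] I4 reads
[14] I4 exec-done
[15] I4 writes R7
[16] I5 issues→DivU
[17] I5 reads
[24] I5 exec-done
[25] I5 writes R7

cycle = 9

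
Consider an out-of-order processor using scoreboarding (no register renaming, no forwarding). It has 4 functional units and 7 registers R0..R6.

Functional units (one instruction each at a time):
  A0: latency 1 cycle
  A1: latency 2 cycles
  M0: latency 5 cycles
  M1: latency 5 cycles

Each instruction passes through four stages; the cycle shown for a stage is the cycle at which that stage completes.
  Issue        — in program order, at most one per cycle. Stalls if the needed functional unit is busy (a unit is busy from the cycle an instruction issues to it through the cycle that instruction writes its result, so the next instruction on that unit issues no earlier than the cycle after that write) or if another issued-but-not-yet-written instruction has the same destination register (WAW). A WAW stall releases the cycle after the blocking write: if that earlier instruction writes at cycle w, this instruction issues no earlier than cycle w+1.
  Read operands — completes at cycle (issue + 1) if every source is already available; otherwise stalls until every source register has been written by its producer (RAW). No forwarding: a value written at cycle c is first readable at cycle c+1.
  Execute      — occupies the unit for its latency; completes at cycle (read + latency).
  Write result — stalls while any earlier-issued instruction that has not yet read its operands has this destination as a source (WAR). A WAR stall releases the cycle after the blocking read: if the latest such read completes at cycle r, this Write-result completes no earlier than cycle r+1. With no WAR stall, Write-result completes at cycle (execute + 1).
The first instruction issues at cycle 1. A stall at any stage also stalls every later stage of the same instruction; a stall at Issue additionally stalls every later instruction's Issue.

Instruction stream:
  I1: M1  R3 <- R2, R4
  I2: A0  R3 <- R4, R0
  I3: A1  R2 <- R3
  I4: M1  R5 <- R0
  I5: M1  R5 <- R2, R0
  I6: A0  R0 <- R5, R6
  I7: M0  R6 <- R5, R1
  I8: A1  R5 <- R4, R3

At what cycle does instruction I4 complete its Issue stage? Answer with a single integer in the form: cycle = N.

cycle 1: issue I1 (M1)
cycle 2: I1 read-ops
cycle 7: I1 finished on M1
cycle 8: I1→R3
cycle 9: issue I2 (A0)
cycle 10: I2 read-ops; issue I3 (A1)
cycle 11: I2 finished on A0; issue I4 (M1)
cycle 12: I2→R3; I4 read-ops
cycle 13: I3 read-ops
cycle 15: I3 finished on A1
cycle 16: I3→R2
cycle 17: I4 finished on M1
cycle 18: I4→R5
cycle 19: issue I5 (M1)
cycle 20: I5 read-ops; issue I6 (A0)
cycle 21: issue I7 (M0)
cycle 25: I5 finished on M1
cycle 26: I5→R5
cycle 27: I6 read-ops; I7 read-ops; issue I8 (A1)
cycle 28: I6 finished on A0; I8 read-ops
cycle 29: I6→R0
cycle 30: I8 finished on A1
cycle 31: I8→R5
cycle 32: I7 finished on M0
cycle 33: I7→R6

cycle = 11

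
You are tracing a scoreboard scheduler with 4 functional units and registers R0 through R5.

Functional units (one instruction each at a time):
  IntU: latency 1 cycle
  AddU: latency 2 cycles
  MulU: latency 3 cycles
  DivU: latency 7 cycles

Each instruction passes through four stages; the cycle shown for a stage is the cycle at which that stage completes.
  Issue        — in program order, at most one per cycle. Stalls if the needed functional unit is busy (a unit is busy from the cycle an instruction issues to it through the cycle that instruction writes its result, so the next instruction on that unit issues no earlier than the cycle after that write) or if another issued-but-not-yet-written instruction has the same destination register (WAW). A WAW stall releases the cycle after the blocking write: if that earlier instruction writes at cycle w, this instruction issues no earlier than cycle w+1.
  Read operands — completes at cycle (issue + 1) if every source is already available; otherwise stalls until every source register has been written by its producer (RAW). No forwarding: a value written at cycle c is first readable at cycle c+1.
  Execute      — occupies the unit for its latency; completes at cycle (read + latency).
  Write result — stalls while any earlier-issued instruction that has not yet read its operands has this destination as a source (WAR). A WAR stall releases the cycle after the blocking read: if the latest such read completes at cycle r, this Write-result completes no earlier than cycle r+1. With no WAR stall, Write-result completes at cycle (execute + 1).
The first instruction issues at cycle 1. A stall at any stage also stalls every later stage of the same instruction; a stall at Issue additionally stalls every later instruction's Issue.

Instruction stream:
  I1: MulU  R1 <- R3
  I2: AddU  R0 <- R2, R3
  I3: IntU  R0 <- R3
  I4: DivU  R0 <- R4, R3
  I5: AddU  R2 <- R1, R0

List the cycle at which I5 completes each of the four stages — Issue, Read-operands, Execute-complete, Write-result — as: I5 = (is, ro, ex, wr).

I5 = (12, 21, 23, 24)

t=1  I1 dispatched to MulU
t=2  I1 operands ready, I2 dispatched to AddU
t=3  I2 operands ready
t=5  I1 complete, I2 complete
t=6  R1←I1, R0←I2
t=7  I3 dispatched to IntU
t=8  I3 operands ready
t=9  I3 complete
t=10  R0←I3
t=11  I4 dispatched to DivU
t=12  I4 operands ready, I5 dispatched to AddU
t=19  I4 complete
t=20  R0←I4
t=21  I5 operands ready
t=23  I5 complete
t=24  R2←I5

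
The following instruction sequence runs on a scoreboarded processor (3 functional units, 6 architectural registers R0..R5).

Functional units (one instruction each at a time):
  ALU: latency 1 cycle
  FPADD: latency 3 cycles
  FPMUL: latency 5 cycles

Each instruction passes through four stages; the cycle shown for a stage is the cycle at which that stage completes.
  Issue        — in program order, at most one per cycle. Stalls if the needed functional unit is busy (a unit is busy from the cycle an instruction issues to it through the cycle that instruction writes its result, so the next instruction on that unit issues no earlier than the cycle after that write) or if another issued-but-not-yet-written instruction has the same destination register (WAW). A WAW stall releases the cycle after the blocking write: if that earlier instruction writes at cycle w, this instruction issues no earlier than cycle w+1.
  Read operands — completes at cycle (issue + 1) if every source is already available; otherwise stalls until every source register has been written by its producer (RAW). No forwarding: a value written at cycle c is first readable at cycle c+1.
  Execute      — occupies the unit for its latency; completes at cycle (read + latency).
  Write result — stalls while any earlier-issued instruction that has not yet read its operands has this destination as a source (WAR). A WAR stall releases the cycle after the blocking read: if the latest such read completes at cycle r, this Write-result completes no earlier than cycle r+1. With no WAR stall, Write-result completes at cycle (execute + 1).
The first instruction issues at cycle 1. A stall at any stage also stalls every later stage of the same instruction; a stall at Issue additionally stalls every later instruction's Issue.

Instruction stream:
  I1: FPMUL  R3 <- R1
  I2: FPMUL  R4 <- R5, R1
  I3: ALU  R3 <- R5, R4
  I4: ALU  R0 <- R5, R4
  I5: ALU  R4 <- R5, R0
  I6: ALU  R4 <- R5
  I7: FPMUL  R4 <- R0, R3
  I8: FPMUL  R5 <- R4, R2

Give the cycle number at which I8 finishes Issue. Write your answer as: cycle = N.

1) issue 1, read 2, done 7, write 8
2) issue 9, read 10, done 15, write 16  <struct: FPMUL busy until I1 writes@8>
3) issue 10, read 17, done 18, write 19  <RAW R4: wait I2 write@16>
4) issue 20, read 21, done 22, write 23  <struct: ALU busy until I3 writes@19>
5) issue 24, read 25, done 26, write 27  <struct: ALU busy until I4 writes@23>
6) issue 28, read 29, done 30, write 31  <struct: ALU busy until I5 writes@27>
7) issue 32, read 33, done 38, write 39  <WAW R4: wait I6 write@31>
8) issue 40, read 41, done 46, write 47  <struct: FPMUL busy until I7 writes@39>

cycle = 40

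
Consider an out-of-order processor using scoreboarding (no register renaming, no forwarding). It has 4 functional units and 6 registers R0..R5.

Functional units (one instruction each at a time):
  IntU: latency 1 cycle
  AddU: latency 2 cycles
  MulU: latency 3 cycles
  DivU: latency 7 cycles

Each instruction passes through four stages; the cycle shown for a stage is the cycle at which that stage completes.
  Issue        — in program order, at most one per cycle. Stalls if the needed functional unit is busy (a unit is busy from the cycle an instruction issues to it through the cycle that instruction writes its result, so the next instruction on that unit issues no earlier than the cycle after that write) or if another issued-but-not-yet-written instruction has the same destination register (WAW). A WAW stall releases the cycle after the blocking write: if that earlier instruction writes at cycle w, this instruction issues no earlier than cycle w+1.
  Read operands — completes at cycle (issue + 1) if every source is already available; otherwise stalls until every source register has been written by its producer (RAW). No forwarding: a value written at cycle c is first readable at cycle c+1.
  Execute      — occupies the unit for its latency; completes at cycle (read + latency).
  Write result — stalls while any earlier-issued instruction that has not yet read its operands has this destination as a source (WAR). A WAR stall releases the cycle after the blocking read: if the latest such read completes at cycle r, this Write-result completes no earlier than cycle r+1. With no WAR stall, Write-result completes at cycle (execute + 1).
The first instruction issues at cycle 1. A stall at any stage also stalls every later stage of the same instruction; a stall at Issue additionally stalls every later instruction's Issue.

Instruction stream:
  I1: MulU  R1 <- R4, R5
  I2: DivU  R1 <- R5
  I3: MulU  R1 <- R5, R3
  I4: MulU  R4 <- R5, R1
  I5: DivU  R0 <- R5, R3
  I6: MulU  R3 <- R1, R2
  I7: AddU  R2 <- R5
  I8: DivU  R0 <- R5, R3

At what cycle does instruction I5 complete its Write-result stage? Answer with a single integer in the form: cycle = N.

cycle = 33

cycle 1: I1 issues→MulU
cycle 2: I1 reads
cycle 5: I1 exec-done
cycle 6: I1 writes R1
cycle 7: I2 issues→DivU
cycle 8: I2 reads
cycle 15: I2 exec-done
cycle 16: I2 writes R1
cycle 17: I3 issues→MulU
cycle 18: I3 reads
cycle 21: I3 exec-done
cycle 22: I3 writes R1
cycle 23: I4 issues→MulU
cycle 24: I4 reads | I5 issues→DivU
cycle 25: I5 reads
cycle 27: I4 exec-done
cycle 28: I4 writes R4
cycle 29: I6 issues→MulU
cycle 30: I6 reads | I7 issues→AddU
cycle 31: I7 reads
cycle 32: I5 exec-done
cycle 33: I5 writes R0 | I6 exec-done | I7 exec-done
cycle 34: I6 writes R3 | I7 writes R2 | I8 issues→DivU
cycle 35: I8 reads
cycle 42: I8 exec-done
cycle 43: I8 writes R0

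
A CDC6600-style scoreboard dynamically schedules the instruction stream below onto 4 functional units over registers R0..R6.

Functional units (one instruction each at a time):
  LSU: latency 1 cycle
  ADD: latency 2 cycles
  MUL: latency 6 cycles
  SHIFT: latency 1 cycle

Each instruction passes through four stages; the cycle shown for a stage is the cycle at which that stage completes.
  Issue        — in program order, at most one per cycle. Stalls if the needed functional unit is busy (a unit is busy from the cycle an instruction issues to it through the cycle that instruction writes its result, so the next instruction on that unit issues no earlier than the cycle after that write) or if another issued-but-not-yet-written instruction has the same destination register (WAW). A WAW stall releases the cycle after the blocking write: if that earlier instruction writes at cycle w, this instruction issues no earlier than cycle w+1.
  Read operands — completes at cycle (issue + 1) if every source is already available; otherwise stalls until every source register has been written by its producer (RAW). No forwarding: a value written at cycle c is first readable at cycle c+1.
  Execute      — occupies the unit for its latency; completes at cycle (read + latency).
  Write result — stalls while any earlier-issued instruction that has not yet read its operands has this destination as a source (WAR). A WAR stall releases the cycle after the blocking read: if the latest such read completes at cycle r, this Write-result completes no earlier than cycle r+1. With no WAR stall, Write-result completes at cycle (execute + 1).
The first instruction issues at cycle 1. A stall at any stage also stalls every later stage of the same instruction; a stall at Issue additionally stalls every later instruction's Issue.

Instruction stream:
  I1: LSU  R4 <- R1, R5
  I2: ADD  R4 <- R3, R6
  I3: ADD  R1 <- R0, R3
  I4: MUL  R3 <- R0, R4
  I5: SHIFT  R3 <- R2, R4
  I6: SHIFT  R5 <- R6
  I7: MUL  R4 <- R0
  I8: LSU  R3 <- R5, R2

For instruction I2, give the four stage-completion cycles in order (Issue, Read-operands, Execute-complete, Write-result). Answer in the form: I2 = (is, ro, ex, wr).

I1: IS=1 RO=2 EX=3 WR=4
I2: IS=5 RO=6 EX=8 WR=9  [WAW R4: wait I1 write@4]
I3: IS=10 RO=11 EX=13 WR=14  [struct: ADD busy until I2 writes@9]
I4: IS=11 RO=12 EX=18 WR=19
I5: IS=20 RO=21 EX=22 WR=23  [WAW R3: wait I4 write@19]
I6: IS=24 RO=25 EX=26 WR=27  [struct: SHIFT busy until I5 writes@23]
I7: IS=25 RO=26 EX=32 WR=33
I8: IS=26 RO=28 EX=29 WR=30  [RAW R5: wait I6 write@27]

I2 = (5, 6, 8, 9)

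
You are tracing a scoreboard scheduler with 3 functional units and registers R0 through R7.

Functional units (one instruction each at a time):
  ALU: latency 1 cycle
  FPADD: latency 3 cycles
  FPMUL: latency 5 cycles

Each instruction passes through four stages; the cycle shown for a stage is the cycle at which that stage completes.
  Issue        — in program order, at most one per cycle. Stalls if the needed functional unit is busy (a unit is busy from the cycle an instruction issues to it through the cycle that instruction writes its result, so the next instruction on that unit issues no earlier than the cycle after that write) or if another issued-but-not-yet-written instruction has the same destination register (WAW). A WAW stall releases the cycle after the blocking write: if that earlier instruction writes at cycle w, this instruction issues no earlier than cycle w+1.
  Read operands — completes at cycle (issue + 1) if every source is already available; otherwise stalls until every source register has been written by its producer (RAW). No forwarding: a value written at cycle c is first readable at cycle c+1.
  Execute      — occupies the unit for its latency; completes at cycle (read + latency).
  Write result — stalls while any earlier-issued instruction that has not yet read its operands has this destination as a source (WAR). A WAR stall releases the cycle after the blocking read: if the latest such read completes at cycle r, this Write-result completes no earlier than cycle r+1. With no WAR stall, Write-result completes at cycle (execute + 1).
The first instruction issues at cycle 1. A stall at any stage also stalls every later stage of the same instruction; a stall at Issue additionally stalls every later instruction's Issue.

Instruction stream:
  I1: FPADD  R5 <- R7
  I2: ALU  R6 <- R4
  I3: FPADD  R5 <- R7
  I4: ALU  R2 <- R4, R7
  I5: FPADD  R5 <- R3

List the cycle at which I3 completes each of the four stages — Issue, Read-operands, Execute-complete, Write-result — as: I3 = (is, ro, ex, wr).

[I1] 1/2/5/6
[I2] 2/3/4/5
[I3] 7/8/11/12  (struct: FPADD busy until I1 writes@6)
[I4] 8/9/10/11
[I5] 13/14/17/18  (struct: FPADD busy until I3 writes@12)

I3 = (7, 8, 11, 12)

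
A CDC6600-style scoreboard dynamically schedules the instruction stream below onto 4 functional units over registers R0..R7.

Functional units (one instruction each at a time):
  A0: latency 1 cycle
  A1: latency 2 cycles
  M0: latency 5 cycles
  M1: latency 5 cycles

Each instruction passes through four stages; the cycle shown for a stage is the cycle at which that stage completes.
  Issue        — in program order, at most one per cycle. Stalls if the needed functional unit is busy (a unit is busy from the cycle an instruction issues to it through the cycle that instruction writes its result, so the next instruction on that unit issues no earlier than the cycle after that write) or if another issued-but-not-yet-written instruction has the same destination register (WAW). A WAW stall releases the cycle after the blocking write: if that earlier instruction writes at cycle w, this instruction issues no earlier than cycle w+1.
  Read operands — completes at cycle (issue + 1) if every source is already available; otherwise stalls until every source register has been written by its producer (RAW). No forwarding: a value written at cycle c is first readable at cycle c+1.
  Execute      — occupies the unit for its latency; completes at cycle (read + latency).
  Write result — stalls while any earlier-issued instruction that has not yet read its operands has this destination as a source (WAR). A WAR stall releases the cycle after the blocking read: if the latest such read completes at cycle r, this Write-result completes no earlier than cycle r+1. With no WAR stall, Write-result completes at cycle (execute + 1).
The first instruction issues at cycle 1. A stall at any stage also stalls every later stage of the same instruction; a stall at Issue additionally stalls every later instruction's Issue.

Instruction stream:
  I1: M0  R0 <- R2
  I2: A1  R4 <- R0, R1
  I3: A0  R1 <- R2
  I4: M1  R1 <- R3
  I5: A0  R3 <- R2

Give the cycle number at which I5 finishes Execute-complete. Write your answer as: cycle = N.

cycle = 14

[I1] 1/2/7/8
[I2] 2/9/11/12  (RAW R0: wait I1 write@8)
[I3] 3/4/5/10  (WAR R1: wait I2 read@9)
[I4] 11/12/17/18  (WAW R1: wait I3 write@10)
[I5] 12/13/14/15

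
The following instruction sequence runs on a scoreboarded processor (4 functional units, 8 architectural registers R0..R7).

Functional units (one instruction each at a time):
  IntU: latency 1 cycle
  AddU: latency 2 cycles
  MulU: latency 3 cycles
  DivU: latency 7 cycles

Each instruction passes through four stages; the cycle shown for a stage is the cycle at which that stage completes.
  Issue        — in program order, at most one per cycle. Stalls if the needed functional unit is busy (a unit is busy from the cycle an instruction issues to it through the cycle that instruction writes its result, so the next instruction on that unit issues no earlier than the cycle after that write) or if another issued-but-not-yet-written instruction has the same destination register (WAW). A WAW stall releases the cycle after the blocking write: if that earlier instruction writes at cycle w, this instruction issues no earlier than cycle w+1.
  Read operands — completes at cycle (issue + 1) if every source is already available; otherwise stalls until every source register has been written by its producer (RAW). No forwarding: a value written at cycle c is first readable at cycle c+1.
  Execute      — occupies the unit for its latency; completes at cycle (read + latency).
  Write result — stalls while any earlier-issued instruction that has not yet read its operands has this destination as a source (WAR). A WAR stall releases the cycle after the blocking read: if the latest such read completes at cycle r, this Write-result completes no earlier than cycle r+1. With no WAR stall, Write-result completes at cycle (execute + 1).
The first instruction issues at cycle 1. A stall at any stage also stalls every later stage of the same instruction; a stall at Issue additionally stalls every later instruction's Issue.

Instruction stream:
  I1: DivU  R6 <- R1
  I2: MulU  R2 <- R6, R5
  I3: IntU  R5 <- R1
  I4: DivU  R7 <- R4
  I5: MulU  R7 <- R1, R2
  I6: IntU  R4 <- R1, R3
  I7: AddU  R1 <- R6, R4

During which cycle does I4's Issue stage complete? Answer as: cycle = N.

cycle = 11

cycle 1: I1 dispatched to DivU
cycle 2: I1 operands ready | I2 dispatched to MulU
cycle 3: I3 dispatched to IntU
cycle 4: I3 operands ready
cycle 5: I3 complete
cycle 9: I1 complete
cycle 10: R6←I1
cycle 11: I2 operands ready | I4 dispatched to DivU
cycle 12: R5←I3 | I4 operands ready
cycle 14: I2 complete
cycle 15: R2←I2
cycle 19: I4 complete
cycle 20: R7←I4
cycle 21: I5 dispatched to MulU
cycle 22: I5 operands ready | I6 dispatched to IntU
cycle 23: I6 operands ready | I7 dispatched to AddU
cycle 24: I6 complete
cycle 25: I5 complete | R4←I6
cycle 26: R7←I5 | I7 operands ready
cycle 28: I7 complete
cycle 29: R1←I7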